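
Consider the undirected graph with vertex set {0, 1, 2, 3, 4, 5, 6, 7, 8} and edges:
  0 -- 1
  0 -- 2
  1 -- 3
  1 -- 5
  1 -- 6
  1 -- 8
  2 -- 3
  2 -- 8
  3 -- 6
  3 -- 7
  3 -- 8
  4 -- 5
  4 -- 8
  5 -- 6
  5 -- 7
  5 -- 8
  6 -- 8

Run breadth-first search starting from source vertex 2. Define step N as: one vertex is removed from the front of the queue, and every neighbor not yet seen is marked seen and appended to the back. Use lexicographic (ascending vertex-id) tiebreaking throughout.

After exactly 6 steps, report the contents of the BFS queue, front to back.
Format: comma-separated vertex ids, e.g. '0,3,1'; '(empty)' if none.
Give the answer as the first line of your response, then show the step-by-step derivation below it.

7,4,5

step 1: dequeue 2; queue=[0,3,8]; order=2
step 2: dequeue 0; queue=[3,8,1]; order=2,0
step 3: dequeue 3; queue=[8,1,6,7]; order=2,0,3
step 4: dequeue 8; queue=[1,6,7,4,5]; order=2,0,3,8
step 5: dequeue 1; queue=[6,7,4,5]; order=2,0,3,8,1
step 6: dequeue 6; queue=[7,4,5]; order=2,0,3,8,1,6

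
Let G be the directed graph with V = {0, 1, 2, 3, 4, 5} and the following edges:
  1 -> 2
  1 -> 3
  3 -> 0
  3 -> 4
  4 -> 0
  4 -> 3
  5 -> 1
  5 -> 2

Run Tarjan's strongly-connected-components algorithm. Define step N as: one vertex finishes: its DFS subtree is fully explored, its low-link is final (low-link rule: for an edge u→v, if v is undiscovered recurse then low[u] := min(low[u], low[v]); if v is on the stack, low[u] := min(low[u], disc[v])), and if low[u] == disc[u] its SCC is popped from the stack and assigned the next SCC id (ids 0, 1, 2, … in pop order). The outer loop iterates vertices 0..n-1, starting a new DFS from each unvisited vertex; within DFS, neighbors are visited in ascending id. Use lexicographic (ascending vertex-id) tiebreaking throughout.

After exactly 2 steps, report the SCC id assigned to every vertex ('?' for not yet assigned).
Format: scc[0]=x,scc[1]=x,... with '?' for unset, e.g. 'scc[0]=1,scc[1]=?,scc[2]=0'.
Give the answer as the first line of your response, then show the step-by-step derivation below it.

scc[0]=0,scc[1]=?,scc[2]=1,scc[3]=?,scc[4]=?,scc[5]=?

step 1: low=(low[0]=0,low[1]=?,low[2]=?,low[3]=?,low[4]=?,low[5]=?); scc=(scc[0]=0,scc[1]=?,scc[2]=?,scc[3]=?,scc[4]=?,scc[5]=?)
step 2: low=(low[0]=0,low[1]=1,low[2]=2,low[3]=?,low[4]=?,low[5]=?); scc=(scc[0]=0,scc[1]=?,scc[2]=1,scc[3]=?,scc[4]=?,scc[5]=?)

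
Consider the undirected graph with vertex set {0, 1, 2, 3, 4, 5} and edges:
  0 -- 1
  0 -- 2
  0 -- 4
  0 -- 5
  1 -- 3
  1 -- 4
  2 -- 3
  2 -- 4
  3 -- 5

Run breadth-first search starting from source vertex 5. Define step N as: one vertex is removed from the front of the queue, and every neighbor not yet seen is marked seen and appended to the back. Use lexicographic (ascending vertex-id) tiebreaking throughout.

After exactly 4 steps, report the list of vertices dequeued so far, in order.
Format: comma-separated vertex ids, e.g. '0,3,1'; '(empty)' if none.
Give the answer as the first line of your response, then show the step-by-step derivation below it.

5,0,3,1

step 1: dequeue 5; queue=[0,3]; order=5
step 2: dequeue 0; queue=[3,1,2,4]; order=5,0
step 3: dequeue 3; queue=[1,2,4]; order=5,0,3
step 4: dequeue 1; queue=[2,4]; order=5,0,3,1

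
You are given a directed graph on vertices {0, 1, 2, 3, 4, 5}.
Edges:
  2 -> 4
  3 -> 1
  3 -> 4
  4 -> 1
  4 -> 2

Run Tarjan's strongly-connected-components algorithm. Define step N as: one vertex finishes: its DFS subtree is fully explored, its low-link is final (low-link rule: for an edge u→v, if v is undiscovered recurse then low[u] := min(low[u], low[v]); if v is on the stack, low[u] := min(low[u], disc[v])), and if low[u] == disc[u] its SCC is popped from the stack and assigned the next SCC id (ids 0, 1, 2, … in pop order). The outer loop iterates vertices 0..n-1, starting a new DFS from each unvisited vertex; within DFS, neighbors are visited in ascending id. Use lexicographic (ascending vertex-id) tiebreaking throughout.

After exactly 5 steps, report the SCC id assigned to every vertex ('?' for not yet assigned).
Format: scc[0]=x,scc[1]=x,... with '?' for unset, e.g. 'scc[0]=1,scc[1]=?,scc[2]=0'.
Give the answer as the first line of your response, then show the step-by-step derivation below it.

scc[0]=0,scc[1]=1,scc[2]=2,scc[3]=3,scc[4]=2,scc[5]=?

step 1: low=(low[0]=0,low[1]=?,low[2]=?,low[3]=?,low[4]=?,low[5]=?); scc=(scc[0]=0,scc[1]=?,scc[2]=?,scc[3]=?,scc[4]=?,scc[5]=?)
step 2: low=(low[0]=0,low[1]=1,low[2]=?,low[3]=?,low[4]=?,low[5]=?); scc=(scc[0]=0,scc[1]=1,scc[2]=?,scc[3]=?,scc[4]=?,scc[5]=?)
step 3: low=(low[0]=0,low[1]=1,low[2]=2,low[3]=?,low[4]=2,low[5]=?); scc=(scc[0]=0,scc[1]=1,scc[2]=?,scc[3]=?,scc[4]=?,scc[5]=?)
step 4: low=(low[0]=0,low[1]=1,low[2]=2,low[3]=?,low[4]=2,low[5]=?); scc=(scc[0]=0,scc[1]=1,scc[2]=2,scc[3]=?,scc[4]=2,scc[5]=?)
step 5: low=(low[0]=0,low[1]=1,low[2]=2,low[3]=4,low[4]=2,low[5]=?); scc=(scc[0]=0,scc[1]=1,scc[2]=2,scc[3]=3,scc[4]=2,scc[5]=?)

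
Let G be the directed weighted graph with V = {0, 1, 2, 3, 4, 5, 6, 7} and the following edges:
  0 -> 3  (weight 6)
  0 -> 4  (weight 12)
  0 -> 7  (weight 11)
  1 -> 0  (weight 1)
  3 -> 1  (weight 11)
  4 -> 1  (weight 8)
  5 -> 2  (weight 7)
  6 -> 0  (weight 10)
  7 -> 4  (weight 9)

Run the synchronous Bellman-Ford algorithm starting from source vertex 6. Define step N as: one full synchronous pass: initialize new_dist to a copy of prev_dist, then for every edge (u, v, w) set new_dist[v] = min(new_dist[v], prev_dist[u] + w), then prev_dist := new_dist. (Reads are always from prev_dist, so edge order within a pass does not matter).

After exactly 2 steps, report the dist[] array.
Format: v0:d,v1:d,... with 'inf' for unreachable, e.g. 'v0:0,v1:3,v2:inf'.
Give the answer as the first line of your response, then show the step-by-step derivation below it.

v0:10,v1:inf,v2:inf,v3:16,v4:22,v5:inf,v6:0,v7:21

step 1: dist = v0:10,v1:inf,v2:inf,v3:inf,v4:inf,v5:inf,v6:0,v7:inf
step 2: dist = v0:10,v1:inf,v2:inf,v3:16,v4:22,v5:inf,v6:0,v7:21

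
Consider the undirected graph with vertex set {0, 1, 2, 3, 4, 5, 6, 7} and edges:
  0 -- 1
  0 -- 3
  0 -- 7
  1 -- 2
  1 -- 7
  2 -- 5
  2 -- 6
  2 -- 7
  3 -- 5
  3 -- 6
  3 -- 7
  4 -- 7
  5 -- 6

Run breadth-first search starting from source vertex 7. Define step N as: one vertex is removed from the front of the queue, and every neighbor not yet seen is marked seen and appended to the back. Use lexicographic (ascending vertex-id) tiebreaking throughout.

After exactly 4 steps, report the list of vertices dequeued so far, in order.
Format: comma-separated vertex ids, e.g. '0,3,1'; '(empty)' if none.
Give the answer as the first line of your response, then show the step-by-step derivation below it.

7,0,1,2

step 1: dequeue 7; queue=[0,1,2,3,4]; order=7
step 2: dequeue 0; queue=[1,2,3,4]; order=7,0
step 3: dequeue 1; queue=[2,3,4]; order=7,0,1
step 4: dequeue 2; queue=[3,4,5,6]; order=7,0,1,2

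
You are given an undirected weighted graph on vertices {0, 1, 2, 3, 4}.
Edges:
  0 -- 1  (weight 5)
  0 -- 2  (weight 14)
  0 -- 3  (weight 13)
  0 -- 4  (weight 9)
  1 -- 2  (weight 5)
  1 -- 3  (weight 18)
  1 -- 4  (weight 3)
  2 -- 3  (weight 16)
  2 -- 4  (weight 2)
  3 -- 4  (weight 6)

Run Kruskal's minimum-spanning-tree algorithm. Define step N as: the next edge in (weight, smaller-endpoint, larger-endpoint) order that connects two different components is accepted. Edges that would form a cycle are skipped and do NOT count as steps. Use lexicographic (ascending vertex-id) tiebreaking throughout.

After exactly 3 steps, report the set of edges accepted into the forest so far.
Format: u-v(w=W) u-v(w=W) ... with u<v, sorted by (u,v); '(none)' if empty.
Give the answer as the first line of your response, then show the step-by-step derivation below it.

0-1(w=5) 1-4(w=3) 2-4(w=2)

step 1: add edge 2-4 (w=2); MST = {2-4(w=2)}
step 2: add edge 1-4 (w=3); MST = {1-4(w=3) 2-4(w=2)}
step 3: add edge 0-1 (w=5); MST = {0-1(w=5) 1-4(w=3) 2-4(w=2)}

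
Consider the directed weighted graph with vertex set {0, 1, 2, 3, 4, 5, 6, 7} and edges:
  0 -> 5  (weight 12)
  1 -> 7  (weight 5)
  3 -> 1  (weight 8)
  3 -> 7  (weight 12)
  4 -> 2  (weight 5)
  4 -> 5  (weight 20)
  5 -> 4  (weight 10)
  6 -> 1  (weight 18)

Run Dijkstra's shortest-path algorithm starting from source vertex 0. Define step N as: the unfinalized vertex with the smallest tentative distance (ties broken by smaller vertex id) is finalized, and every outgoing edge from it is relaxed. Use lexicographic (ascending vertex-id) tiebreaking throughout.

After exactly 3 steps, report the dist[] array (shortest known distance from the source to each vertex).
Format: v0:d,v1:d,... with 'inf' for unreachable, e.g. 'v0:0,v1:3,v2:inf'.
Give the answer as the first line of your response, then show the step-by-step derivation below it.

v0:0,v1:inf,v2:27,v3:inf,v4:22,v5:12,v6:inf,v7:inf

step 1: dist = v0:0,v1:inf,v2:inf,v3:inf,v4:inf,v5:12,v6:inf,v7:inf
step 2: dist = v0:0,v1:inf,v2:inf,v3:inf,v4:22,v5:12,v6:inf,v7:inf
step 3: dist = v0:0,v1:inf,v2:27,v3:inf,v4:22,v5:12,v6:inf,v7:inf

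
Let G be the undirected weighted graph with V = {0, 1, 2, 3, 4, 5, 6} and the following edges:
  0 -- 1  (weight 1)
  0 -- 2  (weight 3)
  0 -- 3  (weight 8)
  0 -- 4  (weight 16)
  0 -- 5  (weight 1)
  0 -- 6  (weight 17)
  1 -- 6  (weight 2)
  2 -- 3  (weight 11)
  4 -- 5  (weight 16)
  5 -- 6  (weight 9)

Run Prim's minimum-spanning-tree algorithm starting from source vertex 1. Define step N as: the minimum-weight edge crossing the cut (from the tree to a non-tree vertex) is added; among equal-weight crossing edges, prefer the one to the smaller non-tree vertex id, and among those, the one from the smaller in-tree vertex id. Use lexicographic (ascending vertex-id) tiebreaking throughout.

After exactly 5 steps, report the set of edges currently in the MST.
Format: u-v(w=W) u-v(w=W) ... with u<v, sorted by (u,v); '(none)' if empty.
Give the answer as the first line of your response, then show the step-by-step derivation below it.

0-1(w=1) 0-2(w=3) 0-3(w=8) 0-5(w=1) 1-6(w=2)

step 1: add edge 0-1 (w=1); MST = {0-1(w=1)}
step 2: add edge 0-5 (w=1); MST = {0-1(w=1) 0-5(w=1)}
step 3: add edge 1-6 (w=2); MST = {0-1(w=1) 0-5(w=1) 1-6(w=2)}
step 4: add edge 0-2 (w=3); MST = {0-1(w=1) 0-2(w=3) 0-5(w=1) 1-6(w=2)}
step 5: add edge 0-3 (w=8); MST = {0-1(w=1) 0-2(w=3) 0-3(w=8) 0-5(w=1) 1-6(w=2)}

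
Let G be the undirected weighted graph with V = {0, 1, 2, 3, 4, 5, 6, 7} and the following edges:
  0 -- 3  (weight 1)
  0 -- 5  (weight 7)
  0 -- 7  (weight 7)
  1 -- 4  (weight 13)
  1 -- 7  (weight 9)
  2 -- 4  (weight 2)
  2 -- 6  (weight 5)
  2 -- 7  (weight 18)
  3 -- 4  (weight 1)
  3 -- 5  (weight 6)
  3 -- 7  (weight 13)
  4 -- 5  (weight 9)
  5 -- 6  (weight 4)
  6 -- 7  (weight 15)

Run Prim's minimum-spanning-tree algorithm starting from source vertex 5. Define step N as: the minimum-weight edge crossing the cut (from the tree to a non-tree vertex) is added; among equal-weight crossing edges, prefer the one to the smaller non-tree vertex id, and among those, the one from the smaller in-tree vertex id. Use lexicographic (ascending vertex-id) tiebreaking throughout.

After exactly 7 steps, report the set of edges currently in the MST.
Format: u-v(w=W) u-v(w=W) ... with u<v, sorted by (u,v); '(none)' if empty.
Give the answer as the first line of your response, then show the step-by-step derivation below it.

0-3(w=1) 0-7(w=7) 1-7(w=9) 2-4(w=2) 2-6(w=5) 3-4(w=1) 5-6(w=4)

step 1: add edge 5-6 (w=4); MST = {5-6(w=4)}
step 2: add edge 2-6 (w=5); MST = {2-6(w=5) 5-6(w=4)}
step 3: add edge 2-4 (w=2); MST = {2-4(w=2) 2-6(w=5) 5-6(w=4)}
step 4: add edge 3-4 (w=1); MST = {2-4(w=2) 2-6(w=5) 3-4(w=1) 5-6(w=4)}
step 5: add edge 0-3 (w=1); MST = {0-3(w=1) 2-4(w=2) 2-6(w=5) 3-4(w=1) 5-6(w=4)}
step 6: add edge 0-7 (w=7); MST = {0-3(w=1) 0-7(w=7) 2-4(w=2) 2-6(w=5) 3-4(w=1) 5-6(w=4)}
step 7: add edge 1-7 (w=9); MST = {0-3(w=1) 0-7(w=7) 1-7(w=9) 2-4(w=2) 2-6(w=5) 3-4(w=1) 5-6(w=4)}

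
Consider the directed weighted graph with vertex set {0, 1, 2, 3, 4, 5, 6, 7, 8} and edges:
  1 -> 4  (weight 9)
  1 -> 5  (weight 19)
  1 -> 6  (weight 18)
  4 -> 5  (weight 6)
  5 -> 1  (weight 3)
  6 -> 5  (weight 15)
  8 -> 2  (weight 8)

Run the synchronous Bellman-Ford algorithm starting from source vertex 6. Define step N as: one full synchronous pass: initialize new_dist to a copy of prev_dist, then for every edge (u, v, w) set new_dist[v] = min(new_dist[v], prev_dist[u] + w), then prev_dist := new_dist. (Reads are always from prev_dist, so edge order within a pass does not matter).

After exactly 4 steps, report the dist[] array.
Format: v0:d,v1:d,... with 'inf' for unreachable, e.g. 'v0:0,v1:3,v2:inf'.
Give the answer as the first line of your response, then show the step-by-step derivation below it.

v0:inf,v1:18,v2:inf,v3:inf,v4:27,v5:15,v6:0,v7:inf,v8:inf

step 1: dist = v0:inf,v1:inf,v2:inf,v3:inf,v4:inf,v5:15,v6:0,v7:inf,v8:inf
step 2: dist = v0:inf,v1:18,v2:inf,v3:inf,v4:inf,v5:15,v6:0,v7:inf,v8:inf
step 3: dist = v0:inf,v1:18,v2:inf,v3:inf,v4:27,v5:15,v6:0,v7:inf,v8:inf
step 4: dist = v0:inf,v1:18,v2:inf,v3:inf,v4:27,v5:15,v6:0,v7:inf,v8:inf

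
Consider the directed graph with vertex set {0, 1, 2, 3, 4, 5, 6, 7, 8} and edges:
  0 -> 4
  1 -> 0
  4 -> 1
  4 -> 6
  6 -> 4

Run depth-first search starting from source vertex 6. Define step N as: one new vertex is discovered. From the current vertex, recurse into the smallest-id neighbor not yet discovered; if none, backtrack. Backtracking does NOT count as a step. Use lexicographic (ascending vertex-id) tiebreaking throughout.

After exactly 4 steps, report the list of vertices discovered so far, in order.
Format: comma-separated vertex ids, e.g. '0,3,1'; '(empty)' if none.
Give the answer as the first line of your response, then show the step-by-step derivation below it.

6,4,1,0

step 1: discover 6; path=6; order=6
step 2: discover 4; path=6>4; order=6,4
step 3: discover 1; path=6>4>1; order=6,4,1
step 4: discover 0; path=6>4>1>0; order=6,4,1,0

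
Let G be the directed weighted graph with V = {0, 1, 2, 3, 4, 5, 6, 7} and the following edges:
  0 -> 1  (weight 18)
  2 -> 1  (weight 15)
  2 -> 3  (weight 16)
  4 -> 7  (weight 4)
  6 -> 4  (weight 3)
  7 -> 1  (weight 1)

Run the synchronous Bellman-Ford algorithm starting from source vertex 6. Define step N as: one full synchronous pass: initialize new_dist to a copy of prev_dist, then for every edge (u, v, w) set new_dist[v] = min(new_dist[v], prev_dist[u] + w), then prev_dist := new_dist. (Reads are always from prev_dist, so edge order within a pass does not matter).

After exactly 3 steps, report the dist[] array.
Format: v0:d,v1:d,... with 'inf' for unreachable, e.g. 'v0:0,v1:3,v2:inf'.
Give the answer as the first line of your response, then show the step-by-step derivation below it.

v0:inf,v1:8,v2:inf,v3:inf,v4:3,v5:inf,v6:0,v7:7

step 1: dist = v0:inf,v1:inf,v2:inf,v3:inf,v4:3,v5:inf,v6:0,v7:inf
step 2: dist = v0:inf,v1:inf,v2:inf,v3:inf,v4:3,v5:inf,v6:0,v7:7
step 3: dist = v0:inf,v1:8,v2:inf,v3:inf,v4:3,v5:inf,v6:0,v7:7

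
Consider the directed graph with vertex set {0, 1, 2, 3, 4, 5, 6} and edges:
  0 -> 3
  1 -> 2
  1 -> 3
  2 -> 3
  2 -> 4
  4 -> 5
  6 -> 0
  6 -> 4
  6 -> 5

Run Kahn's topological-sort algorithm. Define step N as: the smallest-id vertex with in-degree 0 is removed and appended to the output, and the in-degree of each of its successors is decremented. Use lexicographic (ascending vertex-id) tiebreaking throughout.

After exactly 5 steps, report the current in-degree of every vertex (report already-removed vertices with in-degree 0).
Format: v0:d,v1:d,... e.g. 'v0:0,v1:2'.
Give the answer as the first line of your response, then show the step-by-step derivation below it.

v0:0,v1:0,v2:0,v3:0,v4:0,v5:1,v6:0

step 1: output 1; order=[1]; indeg=(1,0,0,2,2,2,0)
step 2: output 2; order=[1,2]; indeg=(1,0,0,1,1,2,0)
step 3: output 6; order=[1,2,6]; indeg=(0,0,0,1,0,1,0)
step 4: output 0; order=[1,2,6,0]; indeg=(0,0,0,0,0,1,0)
step 5: output 3; order=[1,2,6,0,3]; indeg=(0,0,0,0,0,1,0)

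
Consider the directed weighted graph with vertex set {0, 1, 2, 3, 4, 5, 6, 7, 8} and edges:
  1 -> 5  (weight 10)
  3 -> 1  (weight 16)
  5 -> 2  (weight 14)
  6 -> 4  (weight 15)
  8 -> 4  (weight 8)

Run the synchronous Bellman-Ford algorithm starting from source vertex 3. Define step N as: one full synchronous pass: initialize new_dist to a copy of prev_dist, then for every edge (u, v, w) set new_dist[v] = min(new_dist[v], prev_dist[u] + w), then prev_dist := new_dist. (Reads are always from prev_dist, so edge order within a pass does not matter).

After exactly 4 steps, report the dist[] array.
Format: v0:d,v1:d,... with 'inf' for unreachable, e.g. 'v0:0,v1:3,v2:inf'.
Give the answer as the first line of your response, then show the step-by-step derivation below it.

v0:inf,v1:16,v2:40,v3:0,v4:inf,v5:26,v6:inf,v7:inf,v8:inf

step 1: dist = v0:inf,v1:16,v2:inf,v3:0,v4:inf,v5:inf,v6:inf,v7:inf,v8:inf
step 2: dist = v0:inf,v1:16,v2:inf,v3:0,v4:inf,v5:26,v6:inf,v7:inf,v8:inf
step 3: dist = v0:inf,v1:16,v2:40,v3:0,v4:inf,v5:26,v6:inf,v7:inf,v8:inf
step 4: dist = v0:inf,v1:16,v2:40,v3:0,v4:inf,v5:26,v6:inf,v7:inf,v8:inf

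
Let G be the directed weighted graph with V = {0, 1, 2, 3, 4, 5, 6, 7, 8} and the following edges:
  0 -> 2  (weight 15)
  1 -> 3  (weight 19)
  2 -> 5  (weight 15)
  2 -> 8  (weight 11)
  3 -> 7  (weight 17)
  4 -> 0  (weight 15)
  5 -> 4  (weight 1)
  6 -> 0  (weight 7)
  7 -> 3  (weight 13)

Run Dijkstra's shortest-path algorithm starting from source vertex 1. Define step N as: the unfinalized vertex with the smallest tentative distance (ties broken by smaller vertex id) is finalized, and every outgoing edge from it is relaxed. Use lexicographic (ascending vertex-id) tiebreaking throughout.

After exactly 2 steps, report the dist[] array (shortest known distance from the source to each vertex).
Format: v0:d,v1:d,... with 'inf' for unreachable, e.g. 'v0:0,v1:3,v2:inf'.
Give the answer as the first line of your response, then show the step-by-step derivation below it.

v0:inf,v1:0,v2:inf,v3:19,v4:inf,v5:inf,v6:inf,v7:36,v8:inf

step 1: dist = v0:inf,v1:0,v2:inf,v3:19,v4:inf,v5:inf,v6:inf,v7:inf,v8:inf
step 2: dist = v0:inf,v1:0,v2:inf,v3:19,v4:inf,v5:inf,v6:inf,v7:36,v8:inf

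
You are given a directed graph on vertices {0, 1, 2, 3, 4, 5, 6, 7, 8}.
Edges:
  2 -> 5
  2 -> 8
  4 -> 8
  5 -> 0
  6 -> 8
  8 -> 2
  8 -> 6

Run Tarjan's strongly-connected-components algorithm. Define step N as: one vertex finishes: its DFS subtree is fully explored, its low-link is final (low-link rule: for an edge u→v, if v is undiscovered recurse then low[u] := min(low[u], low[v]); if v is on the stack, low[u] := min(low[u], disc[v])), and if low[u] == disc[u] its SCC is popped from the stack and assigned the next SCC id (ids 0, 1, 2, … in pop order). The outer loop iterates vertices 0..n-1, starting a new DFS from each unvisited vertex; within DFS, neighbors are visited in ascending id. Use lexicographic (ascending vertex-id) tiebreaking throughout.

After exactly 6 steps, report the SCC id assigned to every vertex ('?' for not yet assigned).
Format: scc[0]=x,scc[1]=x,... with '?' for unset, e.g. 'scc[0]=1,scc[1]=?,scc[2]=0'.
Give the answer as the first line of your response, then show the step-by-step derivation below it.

scc[0]=0,scc[1]=1,scc[2]=3,scc[3]=?,scc[4]=?,scc[5]=2,scc[6]=3,scc[7]=?,scc[8]=3

step 1: low=(low[0]=0,low[1]=?,low[2]=?,low[3]=?,low[4]=?,low[5]=?,low[6]=?,low[7]=?,low[8]=?); scc=(scc[0]=0,scc[1]=?,scc[2]=?,scc[3]=?,scc[4]=?,scc[5]=?,scc[6]=?,scc[7]=?,scc[8]=?)
step 2: low=(low[0]=0,low[1]=1,low[2]=?,low[3]=?,low[4]=?,low[5]=?,low[6]=?,low[7]=?,low[8]=?); scc=(scc[0]=0,scc[1]=1,scc[2]=?,scc[3]=?,scc[4]=?,scc[5]=?,scc[6]=?,scc[7]=?,scc[8]=?)
step 3: low=(low[0]=0,low[1]=1,low[2]=2,low[3]=?,low[4]=?,low[5]=3,low[6]=?,low[7]=?,low[8]=?); scc=(scc[0]=0,scc[1]=1,scc[2]=?,scc[3]=?,scc[4]=?,scc[5]=2,scc[6]=?,scc[7]=?,scc[8]=?)
step 4: low=(low[0]=0,low[1]=1,low[2]=2,low[3]=?,low[4]=?,low[5]=3,low[6]=4,low[7]=?,low[8]=2); scc=(scc[0]=0,scc[1]=1,scc[2]=?,scc[3]=?,scc[4]=?,scc[5]=2,scc[6]=?,scc[7]=?,scc[8]=?)
step 5: low=(low[0]=0,low[1]=1,low[2]=2,low[3]=?,low[4]=?,low[5]=3,low[6]=4,low[7]=?,low[8]=2); scc=(scc[0]=0,scc[1]=1,scc[2]=?,scc[3]=?,scc[4]=?,scc[5]=2,scc[6]=?,scc[7]=?,scc[8]=?)
step 6: low=(low[0]=0,low[1]=1,low[2]=2,low[3]=?,low[4]=?,low[5]=3,low[6]=4,low[7]=?,low[8]=2); scc=(scc[0]=0,scc[1]=1,scc[2]=3,scc[3]=?,scc[4]=?,scc[5]=2,scc[6]=3,scc[7]=?,scc[8]=3)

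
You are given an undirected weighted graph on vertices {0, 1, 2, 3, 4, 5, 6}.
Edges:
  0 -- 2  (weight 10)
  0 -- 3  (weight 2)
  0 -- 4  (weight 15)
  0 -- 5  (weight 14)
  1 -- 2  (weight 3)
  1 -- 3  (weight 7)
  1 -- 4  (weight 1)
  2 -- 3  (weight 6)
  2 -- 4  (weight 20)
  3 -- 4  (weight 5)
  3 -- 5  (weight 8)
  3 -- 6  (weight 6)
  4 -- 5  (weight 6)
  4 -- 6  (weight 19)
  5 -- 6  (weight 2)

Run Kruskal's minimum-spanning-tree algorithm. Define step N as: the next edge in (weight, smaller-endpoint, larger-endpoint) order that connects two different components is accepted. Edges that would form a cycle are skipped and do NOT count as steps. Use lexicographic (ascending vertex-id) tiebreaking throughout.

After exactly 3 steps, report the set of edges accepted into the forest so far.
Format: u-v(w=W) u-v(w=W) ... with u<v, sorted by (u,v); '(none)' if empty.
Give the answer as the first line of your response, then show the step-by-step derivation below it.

0-3(w=2) 1-4(w=1) 5-6(w=2)

step 1: add edge 1-4 (w=1); MST = {1-4(w=1)}
step 2: add edge 0-3 (w=2); MST = {0-3(w=2) 1-4(w=1)}
step 3: add edge 5-6 (w=2); MST = {0-3(w=2) 1-4(w=1) 5-6(w=2)}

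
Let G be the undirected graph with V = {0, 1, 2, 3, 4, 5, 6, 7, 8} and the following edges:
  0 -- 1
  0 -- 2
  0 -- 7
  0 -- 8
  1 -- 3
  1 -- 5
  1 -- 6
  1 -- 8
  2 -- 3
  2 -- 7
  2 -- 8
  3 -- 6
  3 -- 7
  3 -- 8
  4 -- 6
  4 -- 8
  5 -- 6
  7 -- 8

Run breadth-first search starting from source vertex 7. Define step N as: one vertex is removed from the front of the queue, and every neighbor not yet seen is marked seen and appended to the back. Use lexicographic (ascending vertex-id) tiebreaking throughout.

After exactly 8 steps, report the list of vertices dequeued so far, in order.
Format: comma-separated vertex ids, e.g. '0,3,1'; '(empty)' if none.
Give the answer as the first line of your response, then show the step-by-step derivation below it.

7,0,2,3,8,1,6,4

step 1: dequeue 7; queue=[0,2,3,8]; order=7
step 2: dequeue 0; queue=[2,3,8,1]; order=7,0
step 3: dequeue 2; queue=[3,8,1]; order=7,0,2
step 4: dequeue 3; queue=[8,1,6]; order=7,0,2,3
step 5: dequeue 8; queue=[1,6,4]; order=7,0,2,3,8
step 6: dequeue 1; queue=[6,4,5]; order=7,0,2,3,8,1
step 7: dequeue 6; queue=[4,5]; order=7,0,2,3,8,1,6
step 8: dequeue 4; queue=[5]; order=7,0,2,3,8,1,6,4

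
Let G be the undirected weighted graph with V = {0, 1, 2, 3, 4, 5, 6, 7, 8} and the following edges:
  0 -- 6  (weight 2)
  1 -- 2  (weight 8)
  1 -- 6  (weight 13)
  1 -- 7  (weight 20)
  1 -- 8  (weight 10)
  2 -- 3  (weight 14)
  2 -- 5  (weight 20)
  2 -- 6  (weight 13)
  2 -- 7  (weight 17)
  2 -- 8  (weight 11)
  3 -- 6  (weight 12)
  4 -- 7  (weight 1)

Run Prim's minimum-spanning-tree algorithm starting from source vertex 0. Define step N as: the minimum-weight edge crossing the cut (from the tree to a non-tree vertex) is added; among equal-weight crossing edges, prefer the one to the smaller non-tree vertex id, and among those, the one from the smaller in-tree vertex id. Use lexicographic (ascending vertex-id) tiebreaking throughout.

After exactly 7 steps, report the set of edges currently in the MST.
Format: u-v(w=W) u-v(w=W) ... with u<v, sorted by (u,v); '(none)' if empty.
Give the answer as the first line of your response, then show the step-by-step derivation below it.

0-6(w=2) 1-2(w=8) 1-6(w=13) 1-8(w=10) 2-7(w=17) 3-6(w=12) 4-7(w=1)

step 1: add edge 0-6 (w=2); MST = {0-6(w=2)}
step 2: add edge 3-6 (w=12); MST = {0-6(w=2) 3-6(w=12)}
step 3: add edge 1-6 (w=13); MST = {0-6(w=2) 1-6(w=13) 3-6(w=12)}
step 4: add edge 1-2 (w=8); MST = {0-6(w=2) 1-2(w=8) 1-6(w=13) 3-6(w=12)}
step 5: add edge 1-8 (w=10); MST = {0-6(w=2) 1-2(w=8) 1-6(w=13) 1-8(w=10) 3-6(w=12)}
step 6: add edge 2-7 (w=17); MST = {0-6(w=2) 1-2(w=8) 1-6(w=13) 1-8(w=10) 2-7(w=17) 3-6(w=12)}
step 7: add edge 4-7 (w=1); MST = {0-6(w=2) 1-2(w=8) 1-6(w=13) 1-8(w=10) 2-7(w=17) 3-6(w=12) 4-7(w=1)}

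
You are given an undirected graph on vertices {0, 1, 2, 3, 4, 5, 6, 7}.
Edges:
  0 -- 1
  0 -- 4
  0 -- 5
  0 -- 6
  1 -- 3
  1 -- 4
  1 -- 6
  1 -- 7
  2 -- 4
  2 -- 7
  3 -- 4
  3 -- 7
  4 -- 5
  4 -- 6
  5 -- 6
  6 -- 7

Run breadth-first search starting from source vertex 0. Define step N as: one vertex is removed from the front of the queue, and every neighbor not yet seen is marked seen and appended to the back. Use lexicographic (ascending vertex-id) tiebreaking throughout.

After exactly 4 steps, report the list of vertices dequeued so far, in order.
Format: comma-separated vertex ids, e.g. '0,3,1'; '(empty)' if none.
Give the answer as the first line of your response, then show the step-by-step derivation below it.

0,1,4,5

step 1: dequeue 0; queue=[1,4,5,6]; order=0
step 2: dequeue 1; queue=[4,5,6,3,7]; order=0,1
step 3: dequeue 4; queue=[5,6,3,7,2]; order=0,1,4
step 4: dequeue 5; queue=[6,3,7,2]; order=0,1,4,5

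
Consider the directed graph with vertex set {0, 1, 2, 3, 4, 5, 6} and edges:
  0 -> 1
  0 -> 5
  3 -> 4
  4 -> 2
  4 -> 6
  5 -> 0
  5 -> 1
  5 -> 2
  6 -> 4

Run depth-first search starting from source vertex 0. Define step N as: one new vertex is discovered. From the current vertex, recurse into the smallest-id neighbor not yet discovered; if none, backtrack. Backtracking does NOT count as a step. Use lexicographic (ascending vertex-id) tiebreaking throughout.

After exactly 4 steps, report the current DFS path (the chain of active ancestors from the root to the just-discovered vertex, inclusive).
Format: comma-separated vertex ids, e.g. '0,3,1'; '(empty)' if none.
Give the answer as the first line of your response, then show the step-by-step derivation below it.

0,5,2

step 1: discover 0; path=0; order=0
step 2: discover 1; path=0>1; order=0,1
step 3: discover 5; path=0>5; order=0,1,5
step 4: discover 2; path=0>5>2; order=0,1,5,2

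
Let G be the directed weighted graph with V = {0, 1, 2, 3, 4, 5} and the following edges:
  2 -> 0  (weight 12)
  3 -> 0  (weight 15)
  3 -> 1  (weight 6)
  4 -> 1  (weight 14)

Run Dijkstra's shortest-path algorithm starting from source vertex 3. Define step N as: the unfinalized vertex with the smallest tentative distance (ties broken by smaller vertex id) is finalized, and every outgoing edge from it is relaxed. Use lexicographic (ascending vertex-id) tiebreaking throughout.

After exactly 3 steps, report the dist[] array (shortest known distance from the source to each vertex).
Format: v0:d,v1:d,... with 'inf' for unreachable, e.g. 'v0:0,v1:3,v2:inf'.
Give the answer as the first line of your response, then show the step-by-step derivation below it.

v0:15,v1:6,v2:inf,v3:0,v4:inf,v5:inf

step 1: dist = v0:15,v1:6,v2:inf,v3:0,v4:inf,v5:inf
step 2: dist = v0:15,v1:6,v2:inf,v3:0,v4:inf,v5:inf
step 3: dist = v0:15,v1:6,v2:inf,v3:0,v4:inf,v5:inf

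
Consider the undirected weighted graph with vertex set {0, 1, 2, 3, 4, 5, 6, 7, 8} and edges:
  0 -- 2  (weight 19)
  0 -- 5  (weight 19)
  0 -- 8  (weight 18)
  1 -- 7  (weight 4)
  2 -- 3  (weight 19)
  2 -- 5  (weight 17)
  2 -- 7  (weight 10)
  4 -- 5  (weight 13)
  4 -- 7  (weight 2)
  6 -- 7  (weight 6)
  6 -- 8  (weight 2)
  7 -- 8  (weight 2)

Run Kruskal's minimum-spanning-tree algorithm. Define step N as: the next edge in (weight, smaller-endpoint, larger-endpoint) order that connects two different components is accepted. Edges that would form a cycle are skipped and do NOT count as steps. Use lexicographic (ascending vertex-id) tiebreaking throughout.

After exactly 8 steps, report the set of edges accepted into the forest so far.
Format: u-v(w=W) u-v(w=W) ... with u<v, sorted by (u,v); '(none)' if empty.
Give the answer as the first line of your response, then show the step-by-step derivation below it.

0-8(w=18) 1-7(w=4) 2-3(w=19) 2-7(w=10) 4-5(w=13) 4-7(w=2) 6-8(w=2) 7-8(w=2)

step 1: add edge 4-7 (w=2); MST = {4-7(w=2)}
step 2: add edge 6-8 (w=2); MST = {4-7(w=2) 6-8(w=2)}
step 3: add edge 7-8 (w=2); MST = {4-7(w=2) 6-8(w=2) 7-8(w=2)}
step 4: add edge 1-7 (w=4); MST = {1-7(w=4) 4-7(w=2) 6-8(w=2) 7-8(w=2)}
step 5: add edge 2-7 (w=10); MST = {1-7(w=4) 2-7(w=10) 4-7(w=2) 6-8(w=2) 7-8(w=2)}
step 6: add edge 4-5 (w=13); MST = {1-7(w=4) 2-7(w=10) 4-5(w=13) 4-7(w=2) 6-8(w=2) 7-8(w=2)}
step 7: add edge 0-8 (w=18); MST = {0-8(w=18) 1-7(w=4) 2-7(w=10) 4-5(w=13) 4-7(w=2) 6-8(w=2) 7-8(w=2)}
step 8: add edge 2-3 (w=19); MST = {0-8(w=18) 1-7(w=4) 2-3(w=19) 2-7(w=10) 4-5(w=13) 4-7(w=2) 6-8(w=2) 7-8(w=2)}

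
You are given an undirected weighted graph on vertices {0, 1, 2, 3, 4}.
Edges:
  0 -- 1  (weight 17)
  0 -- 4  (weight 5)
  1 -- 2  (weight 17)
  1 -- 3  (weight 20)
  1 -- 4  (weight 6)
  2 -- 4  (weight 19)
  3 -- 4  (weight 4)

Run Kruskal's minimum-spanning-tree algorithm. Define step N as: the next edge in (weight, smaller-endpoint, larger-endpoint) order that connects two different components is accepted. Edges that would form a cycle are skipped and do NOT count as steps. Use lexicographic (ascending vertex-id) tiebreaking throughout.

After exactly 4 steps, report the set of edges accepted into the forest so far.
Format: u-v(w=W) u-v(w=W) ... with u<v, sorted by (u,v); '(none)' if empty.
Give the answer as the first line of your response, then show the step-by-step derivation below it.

0-4(w=5) 1-2(w=17) 1-4(w=6) 3-4(w=4)

step 1: add edge 3-4 (w=4); MST = {3-4(w=4)}
step 2: add edge 0-4 (w=5); MST = {0-4(w=5) 3-4(w=4)}
step 3: add edge 1-4 (w=6); MST = {0-4(w=5) 1-4(w=6) 3-4(w=4)}
step 4: add edge 1-2 (w=17); MST = {0-4(w=5) 1-2(w=17) 1-4(w=6) 3-4(w=4)}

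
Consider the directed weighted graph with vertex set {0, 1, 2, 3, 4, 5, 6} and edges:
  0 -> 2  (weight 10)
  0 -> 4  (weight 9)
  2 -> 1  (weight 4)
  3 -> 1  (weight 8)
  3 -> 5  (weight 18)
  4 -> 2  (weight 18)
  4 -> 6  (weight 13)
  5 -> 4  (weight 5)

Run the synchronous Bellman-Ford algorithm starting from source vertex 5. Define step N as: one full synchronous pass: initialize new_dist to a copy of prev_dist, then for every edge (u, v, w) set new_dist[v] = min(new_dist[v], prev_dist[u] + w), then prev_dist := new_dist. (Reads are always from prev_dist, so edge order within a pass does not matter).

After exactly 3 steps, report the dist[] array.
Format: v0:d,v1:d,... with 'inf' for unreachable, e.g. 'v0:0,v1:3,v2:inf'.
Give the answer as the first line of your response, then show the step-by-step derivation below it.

v0:inf,v1:27,v2:23,v3:inf,v4:5,v5:0,v6:18

step 1: dist = v0:inf,v1:inf,v2:inf,v3:inf,v4:5,v5:0,v6:inf
step 2: dist = v0:inf,v1:inf,v2:23,v3:inf,v4:5,v5:0,v6:18
step 3: dist = v0:inf,v1:27,v2:23,v3:inf,v4:5,v5:0,v6:18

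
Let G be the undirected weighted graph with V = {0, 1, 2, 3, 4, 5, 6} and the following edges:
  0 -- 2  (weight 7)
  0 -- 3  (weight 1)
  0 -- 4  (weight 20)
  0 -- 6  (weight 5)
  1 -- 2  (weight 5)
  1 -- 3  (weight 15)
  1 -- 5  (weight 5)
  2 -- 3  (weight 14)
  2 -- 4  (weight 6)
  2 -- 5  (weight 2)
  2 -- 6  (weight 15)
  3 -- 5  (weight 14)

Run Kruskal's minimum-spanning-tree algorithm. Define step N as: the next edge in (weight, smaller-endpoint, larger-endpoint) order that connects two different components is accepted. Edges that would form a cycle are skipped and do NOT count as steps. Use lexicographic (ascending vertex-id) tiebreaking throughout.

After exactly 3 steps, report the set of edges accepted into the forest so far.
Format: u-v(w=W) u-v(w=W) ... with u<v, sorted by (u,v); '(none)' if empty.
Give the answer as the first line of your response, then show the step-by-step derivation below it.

0-3(w=1) 0-6(w=5) 2-5(w=2)

step 1: add edge 0-3 (w=1); MST = {0-3(w=1)}
step 2: add edge 2-5 (w=2); MST = {0-3(w=1) 2-5(w=2)}
step 3: add edge 0-6 (w=5); MST = {0-3(w=1) 0-6(w=5) 2-5(w=2)}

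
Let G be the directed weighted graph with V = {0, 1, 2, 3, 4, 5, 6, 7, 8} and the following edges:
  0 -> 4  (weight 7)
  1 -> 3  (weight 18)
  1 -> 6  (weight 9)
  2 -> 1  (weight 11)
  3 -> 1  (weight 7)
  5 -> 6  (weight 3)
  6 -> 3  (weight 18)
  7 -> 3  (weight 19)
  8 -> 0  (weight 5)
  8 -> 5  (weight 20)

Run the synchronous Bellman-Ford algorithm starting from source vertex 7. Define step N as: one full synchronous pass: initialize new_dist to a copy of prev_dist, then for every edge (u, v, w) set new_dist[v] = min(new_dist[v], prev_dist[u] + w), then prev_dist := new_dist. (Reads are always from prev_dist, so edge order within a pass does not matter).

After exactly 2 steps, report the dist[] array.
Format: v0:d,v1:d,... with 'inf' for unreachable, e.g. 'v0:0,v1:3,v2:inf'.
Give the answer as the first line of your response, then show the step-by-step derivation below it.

v0:inf,v1:26,v2:inf,v3:19,v4:inf,v5:inf,v6:inf,v7:0,v8:inf

step 1: dist = v0:inf,v1:inf,v2:inf,v3:19,v4:inf,v5:inf,v6:inf,v7:0,v8:inf
step 2: dist = v0:inf,v1:26,v2:inf,v3:19,v4:inf,v5:inf,v6:inf,v7:0,v8:inf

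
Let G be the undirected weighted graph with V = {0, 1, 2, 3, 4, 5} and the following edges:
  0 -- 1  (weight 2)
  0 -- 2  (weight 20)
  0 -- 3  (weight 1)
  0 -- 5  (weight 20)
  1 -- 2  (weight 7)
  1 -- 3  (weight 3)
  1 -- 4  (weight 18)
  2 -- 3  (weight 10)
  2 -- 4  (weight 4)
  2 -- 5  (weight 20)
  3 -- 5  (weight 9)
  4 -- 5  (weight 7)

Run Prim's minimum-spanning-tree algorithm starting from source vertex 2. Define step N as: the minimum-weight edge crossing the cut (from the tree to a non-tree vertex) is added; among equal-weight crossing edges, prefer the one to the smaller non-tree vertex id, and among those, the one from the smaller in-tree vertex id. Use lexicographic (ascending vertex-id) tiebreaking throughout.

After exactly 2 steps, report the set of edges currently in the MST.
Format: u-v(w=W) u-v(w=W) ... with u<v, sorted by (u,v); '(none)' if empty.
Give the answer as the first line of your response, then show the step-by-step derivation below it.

1-2(w=7) 2-4(w=4)

step 1: add edge 2-4 (w=4); MST = {2-4(w=4)}
step 2: add edge 1-2 (w=7); MST = {1-2(w=7) 2-4(w=4)}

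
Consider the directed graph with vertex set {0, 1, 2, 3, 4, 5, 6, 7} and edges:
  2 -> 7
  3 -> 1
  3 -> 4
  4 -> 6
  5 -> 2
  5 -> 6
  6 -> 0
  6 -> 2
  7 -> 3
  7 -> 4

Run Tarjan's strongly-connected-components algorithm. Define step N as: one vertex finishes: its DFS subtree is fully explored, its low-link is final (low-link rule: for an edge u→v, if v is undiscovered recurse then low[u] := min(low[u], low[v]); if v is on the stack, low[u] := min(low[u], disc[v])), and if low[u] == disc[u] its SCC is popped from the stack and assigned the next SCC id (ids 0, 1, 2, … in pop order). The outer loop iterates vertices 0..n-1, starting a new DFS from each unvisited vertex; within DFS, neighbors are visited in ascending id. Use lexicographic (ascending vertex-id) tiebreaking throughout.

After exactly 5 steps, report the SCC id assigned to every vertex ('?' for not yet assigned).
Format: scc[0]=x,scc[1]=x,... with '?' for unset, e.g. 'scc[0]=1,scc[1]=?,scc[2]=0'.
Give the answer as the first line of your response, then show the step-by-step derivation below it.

scc[0]=0,scc[1]=1,scc[2]=?,scc[3]=?,scc[4]=?,scc[5]=?,scc[6]=?,scc[7]=?

step 1: low=(low[0]=0,low[1]=?,low[2]=?,low[3]=?,low[4]=?,low[5]=?,low[6]=?,low[7]=?); scc=(scc[0]=0,scc[1]=?,scc[2]=?,scc[3]=?,scc[4]=?,scc[5]=?,scc[6]=?,scc[7]=?)
step 2: low=(low[0]=0,low[1]=1,low[2]=?,low[3]=?,low[4]=?,low[5]=?,low[6]=?,low[7]=?); scc=(scc[0]=0,scc[1]=1,scc[2]=?,scc[3]=?,scc[4]=?,scc[5]=?,scc[6]=?,scc[7]=?)
step 3: low=(low[0]=0,low[1]=1,low[2]=2,low[3]=4,low[4]=5,low[5]=?,low[6]=2,low[7]=3); scc=(scc[0]=0,scc[1]=1,scc[2]=?,scc[3]=?,scc[4]=?,scc[5]=?,scc[6]=?,scc[7]=?)
step 4: low=(low[0]=0,low[1]=1,low[2]=2,low[3]=4,low[4]=2,low[5]=?,low[6]=2,low[7]=3); scc=(scc[0]=0,scc[1]=1,scc[2]=?,scc[3]=?,scc[4]=?,scc[5]=?,scc[6]=?,scc[7]=?)
step 5: low=(low[0]=0,low[1]=1,low[2]=2,low[3]=2,low[4]=2,low[5]=?,low[6]=2,low[7]=3); scc=(scc[0]=0,scc[1]=1,scc[2]=?,scc[3]=?,scc[4]=?,scc[5]=?,scc[6]=?,scc[7]=?)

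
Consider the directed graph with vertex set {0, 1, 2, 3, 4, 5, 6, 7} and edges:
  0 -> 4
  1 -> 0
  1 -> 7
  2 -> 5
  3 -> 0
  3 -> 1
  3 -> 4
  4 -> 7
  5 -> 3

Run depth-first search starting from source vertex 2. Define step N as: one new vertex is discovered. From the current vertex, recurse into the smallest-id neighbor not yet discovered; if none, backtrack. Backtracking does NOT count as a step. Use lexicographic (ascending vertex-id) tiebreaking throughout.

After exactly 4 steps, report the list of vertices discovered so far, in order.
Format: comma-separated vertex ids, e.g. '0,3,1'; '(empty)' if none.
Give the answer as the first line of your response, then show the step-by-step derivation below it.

2,5,3,0

step 1: discover 2; path=2; order=2
step 2: discover 5; path=2>5; order=2,5
step 3: discover 3; path=2>5>3; order=2,5,3
step 4: discover 0; path=2>5>3>0; order=2,5,3,0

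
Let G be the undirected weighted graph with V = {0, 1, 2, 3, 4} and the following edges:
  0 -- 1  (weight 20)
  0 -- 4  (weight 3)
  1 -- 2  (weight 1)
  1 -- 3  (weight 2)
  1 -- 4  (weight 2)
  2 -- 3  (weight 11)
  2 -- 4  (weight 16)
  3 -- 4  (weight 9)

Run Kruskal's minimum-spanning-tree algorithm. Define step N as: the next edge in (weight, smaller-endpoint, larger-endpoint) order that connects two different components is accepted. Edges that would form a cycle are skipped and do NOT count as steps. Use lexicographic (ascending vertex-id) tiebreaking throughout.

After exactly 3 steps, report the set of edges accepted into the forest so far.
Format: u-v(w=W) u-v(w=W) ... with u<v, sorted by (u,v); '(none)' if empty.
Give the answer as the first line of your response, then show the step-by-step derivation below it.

1-2(w=1) 1-3(w=2) 1-4(w=2)

step 1: add edge 1-2 (w=1); MST = {1-2(w=1)}
step 2: add edge 1-3 (w=2); MST = {1-2(w=1) 1-3(w=2)}
step 3: add edge 1-4 (w=2); MST = {1-2(w=1) 1-3(w=2) 1-4(w=2)}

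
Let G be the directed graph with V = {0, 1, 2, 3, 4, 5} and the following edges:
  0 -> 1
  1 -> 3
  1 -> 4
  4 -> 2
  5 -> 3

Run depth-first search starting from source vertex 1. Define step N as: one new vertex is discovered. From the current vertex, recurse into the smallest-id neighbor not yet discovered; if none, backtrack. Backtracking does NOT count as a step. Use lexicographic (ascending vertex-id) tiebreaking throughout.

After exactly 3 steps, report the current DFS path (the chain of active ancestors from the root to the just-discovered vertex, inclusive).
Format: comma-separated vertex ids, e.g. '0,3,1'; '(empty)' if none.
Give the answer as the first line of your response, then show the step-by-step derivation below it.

1,4

step 1: discover 1; path=1; order=1
step 2: discover 3; path=1>3; order=1,3
step 3: discover 4; path=1>4; order=1,3,4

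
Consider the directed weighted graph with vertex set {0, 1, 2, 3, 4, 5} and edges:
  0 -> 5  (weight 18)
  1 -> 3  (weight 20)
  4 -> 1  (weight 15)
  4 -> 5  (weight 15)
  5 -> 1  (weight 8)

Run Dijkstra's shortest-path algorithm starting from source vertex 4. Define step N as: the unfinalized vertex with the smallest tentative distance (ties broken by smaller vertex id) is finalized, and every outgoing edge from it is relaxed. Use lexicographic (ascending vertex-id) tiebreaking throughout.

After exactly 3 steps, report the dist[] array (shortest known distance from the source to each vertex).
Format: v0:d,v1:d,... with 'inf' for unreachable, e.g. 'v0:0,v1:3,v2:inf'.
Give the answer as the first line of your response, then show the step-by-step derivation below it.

v0:inf,v1:15,v2:inf,v3:35,v4:0,v5:15

step 1: dist = v0:inf,v1:15,v2:inf,v3:inf,v4:0,v5:15
step 2: dist = v0:inf,v1:15,v2:inf,v3:35,v4:0,v5:15
step 3: dist = v0:inf,v1:15,v2:inf,v3:35,v4:0,v5:15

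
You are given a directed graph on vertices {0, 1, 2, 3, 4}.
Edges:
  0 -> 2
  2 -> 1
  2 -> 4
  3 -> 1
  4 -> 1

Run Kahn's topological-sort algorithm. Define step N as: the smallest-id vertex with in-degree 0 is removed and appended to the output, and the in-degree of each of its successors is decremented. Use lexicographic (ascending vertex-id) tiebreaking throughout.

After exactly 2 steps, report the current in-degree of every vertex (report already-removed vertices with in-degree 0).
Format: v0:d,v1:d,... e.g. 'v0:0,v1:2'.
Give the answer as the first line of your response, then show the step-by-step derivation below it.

v0:0,v1:2,v2:0,v3:0,v4:0

step 1: output 0; order=[0]; indeg=(0,3,0,0,1)
step 2: output 2; order=[0,2]; indeg=(0,2,0,0,0)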